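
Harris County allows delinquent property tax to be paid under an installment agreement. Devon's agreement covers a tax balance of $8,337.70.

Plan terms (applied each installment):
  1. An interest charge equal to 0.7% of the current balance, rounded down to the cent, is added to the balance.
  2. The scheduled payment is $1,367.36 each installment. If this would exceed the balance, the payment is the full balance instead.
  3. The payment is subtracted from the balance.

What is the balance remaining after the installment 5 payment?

$1,700.43

Installment 1: $8,337.70 +$58.36 interest = $8,396.06; pay $1,367.36 → $7,028.70
Installment 2: $7,028.70 +$49.20 interest = $7,077.90; pay $1,367.36 → $5,710.54
Installment 3: $5,710.54 +$39.97 interest = $5,750.51; pay $1,367.36 → $4,383.15
Installment 4: $4,383.15 +$30.68 interest = $4,413.83; pay $1,367.36 → $3,046.47
Installment 5: $3,046.47 +$21.32 interest = $3,067.79; pay $1,367.36 → $1,700.43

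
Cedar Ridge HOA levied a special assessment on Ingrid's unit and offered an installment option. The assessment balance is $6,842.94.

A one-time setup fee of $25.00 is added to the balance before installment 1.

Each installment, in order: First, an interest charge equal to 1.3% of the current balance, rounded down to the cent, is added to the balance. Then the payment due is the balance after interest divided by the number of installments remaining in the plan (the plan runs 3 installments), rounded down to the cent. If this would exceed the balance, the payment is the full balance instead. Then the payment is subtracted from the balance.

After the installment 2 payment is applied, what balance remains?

# | Opening | Interest | Payment | End bal
1 | $6,867.94 | $89.28 | $2,319.07 | $4,638.15
2 | $4,638.15 | $60.29 | $2,349.22 | $2,349.22

$2,349.22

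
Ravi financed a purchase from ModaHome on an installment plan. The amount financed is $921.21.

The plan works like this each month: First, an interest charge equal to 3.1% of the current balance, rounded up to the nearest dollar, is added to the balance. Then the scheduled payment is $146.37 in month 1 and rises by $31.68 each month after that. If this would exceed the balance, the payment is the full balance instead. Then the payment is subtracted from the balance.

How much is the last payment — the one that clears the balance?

$243.65

Month 1: opening $921.21; interest $29.00 → $950.21; payment $146.37; balance $803.84
Month 2: opening $803.84; interest $25.00 → $828.84; payment $178.05; balance $650.79
Month 3: opening $650.79; interest $21.00 → $671.79; payment $209.73; balance $462.06
Month 4: opening $462.06; interest $15.00 → $477.06; payment $241.41; balance $235.65
Month 5: opening $235.65; interest $8.00 → $243.65; payment $243.65; balance $0.00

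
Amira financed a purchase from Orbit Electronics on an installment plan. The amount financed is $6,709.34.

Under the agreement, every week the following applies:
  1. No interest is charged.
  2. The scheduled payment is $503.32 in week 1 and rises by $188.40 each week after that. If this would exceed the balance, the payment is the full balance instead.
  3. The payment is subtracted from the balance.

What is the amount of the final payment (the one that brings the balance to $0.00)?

$863.42

# | Opening | Payment | End bal
1 | $6,709.34 | $503.32 | $6,206.02
2 | $6,206.02 | $691.72 | $5,514.30
3 | $5,514.30 | $880.12 | $4,634.18
4 | $4,634.18 | $1,068.52 | $3,565.66
5 | $3,565.66 | $1,256.92 | $2,308.74
6 | $2,308.74 | $1,445.32 | $863.42
7 | $863.42 | $863.42 | $0.00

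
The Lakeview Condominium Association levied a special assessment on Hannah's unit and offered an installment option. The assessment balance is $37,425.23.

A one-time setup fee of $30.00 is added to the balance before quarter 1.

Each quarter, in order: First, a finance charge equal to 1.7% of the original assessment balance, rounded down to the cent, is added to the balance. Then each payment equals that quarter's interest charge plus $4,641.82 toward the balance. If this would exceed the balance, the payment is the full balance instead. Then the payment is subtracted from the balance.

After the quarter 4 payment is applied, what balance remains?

$18,887.95

# | Opening | Interest | Payment | End bal
1 | $37,455.23 | $636.22 | $5,278.04 | $32,813.41
2 | $32,813.41 | $636.22 | $5,278.04 | $28,171.59
3 | $28,171.59 | $636.22 | $5,278.04 | $23,529.77
4 | $23,529.77 | $636.22 | $5,278.04 | $18,887.95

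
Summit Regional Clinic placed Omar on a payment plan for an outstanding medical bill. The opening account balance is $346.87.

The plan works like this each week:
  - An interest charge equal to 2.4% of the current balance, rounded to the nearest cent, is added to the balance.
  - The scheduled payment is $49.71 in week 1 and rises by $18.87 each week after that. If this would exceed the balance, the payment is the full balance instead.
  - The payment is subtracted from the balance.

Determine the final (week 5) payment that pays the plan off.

$61.67

Week 1: $346.87 +$8.32 interest = $355.19; pay $49.71 → $305.48
Week 2: $305.48 +$7.33 interest = $312.81; pay $68.58 → $244.23
Week 3: $244.23 +$5.86 interest = $250.09; pay $87.45 → $162.64
Week 4: $162.64 +$3.90 interest = $166.54; pay $106.32 → $60.22
Week 5: $60.22 +$1.45 interest = $61.67; pay $61.67 → $0.00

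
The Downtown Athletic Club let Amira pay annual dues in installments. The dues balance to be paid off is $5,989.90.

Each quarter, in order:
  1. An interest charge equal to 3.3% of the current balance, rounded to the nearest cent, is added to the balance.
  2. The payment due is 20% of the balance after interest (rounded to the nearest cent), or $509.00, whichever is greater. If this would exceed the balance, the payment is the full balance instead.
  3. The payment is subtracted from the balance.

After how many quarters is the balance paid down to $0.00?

Quarter 1: opening $5,989.90; interest $197.67 → $6,187.57; payment $1,237.51; balance $4,950.06
Quarter 2: opening $4,950.06; interest $163.35 → $5,113.41; payment $1,022.68; balance $4,090.73
Quarter 3: opening $4,090.73; interest $134.99 → $4,225.72; payment $845.14; balance $3,380.58
Quarter 4: opening $3,380.58; interest $111.56 → $3,492.14; payment $698.43; balance $2,793.71
Quarter 5: opening $2,793.71; interest $92.19 → $2,885.90; payment $577.18; balance $2,308.72
Quarter 6: opening $2,308.72; interest $76.19 → $2,384.91; payment $509.00; balance $1,875.91
Quarter 7: opening $1,875.91; interest $61.91 → $1,937.82; payment $509.00; balance $1,428.82
Quarter 8: opening $1,428.82; interest $47.15 → $1,475.97; payment $509.00; balance $966.97
Quarter 9: opening $966.97; interest $31.91 → $998.88; payment $509.00; balance $489.88
Quarter 10: opening $489.88; interest $16.17 → $506.05; payment $506.05; balance $0.00
Balance reaches $0.00 in quarter 10.

10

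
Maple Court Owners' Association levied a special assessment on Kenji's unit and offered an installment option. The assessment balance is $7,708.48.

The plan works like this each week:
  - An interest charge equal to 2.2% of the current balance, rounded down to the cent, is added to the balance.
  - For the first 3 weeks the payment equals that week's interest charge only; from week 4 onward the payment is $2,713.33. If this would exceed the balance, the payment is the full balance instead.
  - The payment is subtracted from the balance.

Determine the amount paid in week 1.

$169.58

# | Opening | Interest | Payment | End bal
1 | $7,708.48 | $169.58 | $169.58 | $7,708.48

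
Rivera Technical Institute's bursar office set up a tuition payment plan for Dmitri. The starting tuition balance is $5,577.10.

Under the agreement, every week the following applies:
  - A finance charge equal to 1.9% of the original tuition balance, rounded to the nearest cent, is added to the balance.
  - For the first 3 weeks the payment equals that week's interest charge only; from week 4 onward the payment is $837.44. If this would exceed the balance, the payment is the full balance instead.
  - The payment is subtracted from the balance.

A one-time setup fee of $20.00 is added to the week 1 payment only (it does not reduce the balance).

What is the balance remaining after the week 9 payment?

$1,188.22

# | Opening | Interest | Payment | Fee | End bal
1 | $5,577.10 | $105.96 | $105.96 | $20.00 | $5,577.10
2 | $5,577.10 | $105.96 | $105.96 | — | $5,577.10
3 | $5,577.10 | $105.96 | $105.96 | — | $5,577.10
4 | $5,577.10 | $105.96 | $837.44 | — | $4,845.62
5 | $4,845.62 | $105.96 | $837.44 | — | $4,114.14
6 | $4,114.14 | $105.96 | $837.44 | — | $3,382.66
7 | $3,382.66 | $105.96 | $837.44 | — | $2,651.18
8 | $2,651.18 | $105.96 | $837.44 | — | $1,919.70
9 | $1,919.70 | $105.96 | $837.44 | — | $1,188.22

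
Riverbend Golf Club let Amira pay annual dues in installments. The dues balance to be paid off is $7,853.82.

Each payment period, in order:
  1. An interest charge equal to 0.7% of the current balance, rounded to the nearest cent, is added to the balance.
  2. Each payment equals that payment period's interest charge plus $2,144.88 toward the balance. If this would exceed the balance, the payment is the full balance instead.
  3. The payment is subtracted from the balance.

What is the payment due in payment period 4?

# | Opening | Interest | Payment | End bal
1 | $7,853.82 | $54.98 | $2,199.86 | $5,708.94
2 | $5,708.94 | $39.96 | $2,184.84 | $3,564.06
3 | $3,564.06 | $24.95 | $2,169.83 | $1,419.18
4 | $1,419.18 | $9.93 | $1,429.11 | $0.00

$1,429.11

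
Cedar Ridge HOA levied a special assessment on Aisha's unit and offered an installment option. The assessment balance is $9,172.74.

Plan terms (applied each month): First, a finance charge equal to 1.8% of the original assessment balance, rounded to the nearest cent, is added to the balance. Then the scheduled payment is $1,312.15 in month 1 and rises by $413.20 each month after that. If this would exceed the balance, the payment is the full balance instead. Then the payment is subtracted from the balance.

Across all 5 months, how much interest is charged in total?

$825.55

Month 1: opening $9,172.74; interest $165.11 → $9,337.85; payment $1,312.15; balance $8,025.70
Month 2: opening $8,025.70; interest $165.11 → $8,190.81; payment $1,725.35; balance $6,465.46
Month 3: opening $6,465.46; interest $165.11 → $6,630.57; payment $2,138.55; balance $4,492.02
Month 4: opening $4,492.02; interest $165.11 → $4,657.13; payment $2,551.75; balance $2,105.38
Month 5: opening $2,105.38; interest $165.11 → $2,270.49; payment $2,270.49; balance $0.00
Total interest: $165.11 + $165.11 + $165.11 + $165.11 + $165.11 = $825.55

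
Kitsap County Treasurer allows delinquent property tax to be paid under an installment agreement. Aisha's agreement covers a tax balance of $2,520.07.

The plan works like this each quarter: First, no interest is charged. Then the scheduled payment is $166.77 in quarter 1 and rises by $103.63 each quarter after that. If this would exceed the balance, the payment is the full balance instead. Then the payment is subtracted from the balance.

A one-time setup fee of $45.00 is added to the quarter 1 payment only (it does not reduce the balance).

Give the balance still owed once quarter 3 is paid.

# | Opening | Payment | Fee | End bal
1 | $2,520.07 | $166.77 | $45.00 | $2,353.30
2 | $2,353.30 | $270.40 | — | $2,082.90
3 | $2,082.90 | $374.03 | — | $1,708.87

$1,708.87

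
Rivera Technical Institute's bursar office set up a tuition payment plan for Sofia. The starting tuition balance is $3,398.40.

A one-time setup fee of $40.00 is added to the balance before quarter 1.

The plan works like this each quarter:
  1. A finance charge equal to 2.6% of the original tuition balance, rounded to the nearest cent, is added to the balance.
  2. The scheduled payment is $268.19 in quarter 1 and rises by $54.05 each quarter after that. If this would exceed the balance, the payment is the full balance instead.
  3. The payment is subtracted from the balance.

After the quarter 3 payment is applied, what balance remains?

$2,736.76

Quarter 1: $3,438.40 +$88.36 interest = $3,526.76; pay $268.19 → $3,258.57
Quarter 2: $3,258.57 +$88.36 interest = $3,346.93; pay $322.24 → $3,024.69
Quarter 3: $3,024.69 +$88.36 interest = $3,113.05; pay $376.29 → $2,736.76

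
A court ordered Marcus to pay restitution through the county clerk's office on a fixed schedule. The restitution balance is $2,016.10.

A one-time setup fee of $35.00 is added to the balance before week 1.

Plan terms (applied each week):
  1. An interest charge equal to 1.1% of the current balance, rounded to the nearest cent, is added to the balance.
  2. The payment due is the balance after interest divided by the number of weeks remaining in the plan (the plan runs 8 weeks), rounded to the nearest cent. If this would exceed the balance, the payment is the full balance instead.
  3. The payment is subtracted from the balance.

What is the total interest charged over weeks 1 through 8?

Week 1: $2,051.10 +$22.56 interest = $2,073.66; pay $259.21 → $1,814.45
Week 2: $1,814.45 +$19.96 interest = $1,834.41; pay $262.06 → $1,572.35
Week 3: $1,572.35 +$17.30 interest = $1,589.65; pay $264.94 → $1,324.71
Week 4: $1,324.71 +$14.57 interest = $1,339.28; pay $267.86 → $1,071.42
Week 5: $1,071.42 +$11.79 interest = $1,083.21; pay $270.80 → $812.41
Week 6: $812.41 +$8.94 interest = $821.35; pay $273.78 → $547.57
Week 7: $547.57 +$6.02 interest = $553.59; pay $276.80 → $276.79
Week 8: $276.79 +$3.04 interest = $279.83; pay $279.83 → $0.00
Total interest: $22.56 + $19.96 + $17.30 + $14.57 + $11.79 + $8.94 + $6.02 + $3.04 = $104.18

$104.18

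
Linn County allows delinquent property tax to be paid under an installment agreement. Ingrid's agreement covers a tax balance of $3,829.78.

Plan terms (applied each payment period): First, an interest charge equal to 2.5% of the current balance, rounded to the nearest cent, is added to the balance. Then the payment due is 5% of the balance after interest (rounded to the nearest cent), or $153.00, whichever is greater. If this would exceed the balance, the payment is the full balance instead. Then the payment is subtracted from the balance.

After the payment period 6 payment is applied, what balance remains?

$3,264.81

# | Opening | Interest | Payment | End bal
1 | $3,829.78 | $95.74 | $196.28 | $3,729.24
2 | $3,729.24 | $93.23 | $191.12 | $3,631.35
3 | $3,631.35 | $90.78 | $186.11 | $3,536.02
4 | $3,536.02 | $88.40 | $181.22 | $3,443.20
5 | $3,443.20 | $86.08 | $176.46 | $3,352.82
6 | $3,352.82 | $83.82 | $171.83 | $3,264.81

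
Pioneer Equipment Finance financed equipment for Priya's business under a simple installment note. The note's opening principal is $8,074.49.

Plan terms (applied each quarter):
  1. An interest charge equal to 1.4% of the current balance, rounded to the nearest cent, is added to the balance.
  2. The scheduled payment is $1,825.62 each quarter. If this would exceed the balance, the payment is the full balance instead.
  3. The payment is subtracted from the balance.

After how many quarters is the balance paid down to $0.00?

Quarter 1: opening $8,074.49; interest $113.04 → $8,187.53; payment $1,825.62; balance $6,361.91
Quarter 2: opening $6,361.91; interest $89.07 → $6,450.98; payment $1,825.62; balance $4,625.36
Quarter 3: opening $4,625.36; interest $64.76 → $4,690.12; payment $1,825.62; balance $2,864.50
Quarter 4: opening $2,864.50; interest $40.10 → $2,904.60; payment $1,825.62; balance $1,078.98
Quarter 5: opening $1,078.98; interest $15.11 → $1,094.09; payment $1,094.09; balance $0.00
Balance reaches $0.00 in quarter 5.

5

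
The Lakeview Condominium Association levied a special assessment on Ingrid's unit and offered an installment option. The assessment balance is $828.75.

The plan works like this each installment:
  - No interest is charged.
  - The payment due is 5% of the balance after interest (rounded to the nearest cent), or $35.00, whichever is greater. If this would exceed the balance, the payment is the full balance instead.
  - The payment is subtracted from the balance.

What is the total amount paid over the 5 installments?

$188.74

Installment 1: opening $828.75; payment $41.44; balance $787.31
Installment 2: opening $787.31; payment $39.37; balance $747.94
Installment 3: opening $747.94; payment $37.40; balance $710.54
Installment 4: opening $710.54; payment $35.53; balance $675.01
Installment 5: opening $675.01; payment $35.00; balance $640.01
Total paid: $188.74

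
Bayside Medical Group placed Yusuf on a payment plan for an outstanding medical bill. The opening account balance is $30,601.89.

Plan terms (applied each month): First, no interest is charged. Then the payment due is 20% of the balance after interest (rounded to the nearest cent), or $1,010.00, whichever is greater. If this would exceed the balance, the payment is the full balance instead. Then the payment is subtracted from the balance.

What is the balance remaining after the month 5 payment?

Month 1: $30,601.89 − $6,120.38 → $24,481.51
Month 2: $24,481.51 − $4,896.30 → $19,585.21
Month 3: $19,585.21 − $3,917.04 → $15,668.17
Month 4: $15,668.17 − $3,133.63 → $12,534.54
Month 5: $12,534.54 − $2,506.91 → $10,027.63

$10,027.63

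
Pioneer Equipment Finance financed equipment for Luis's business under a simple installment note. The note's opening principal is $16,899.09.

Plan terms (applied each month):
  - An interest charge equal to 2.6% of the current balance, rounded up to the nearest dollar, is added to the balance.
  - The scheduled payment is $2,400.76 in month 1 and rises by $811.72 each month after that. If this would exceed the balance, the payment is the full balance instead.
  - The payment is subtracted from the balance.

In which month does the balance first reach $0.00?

Month 1: opening $16,899.09; interest $440.00 → $17,339.09; payment $2,400.76; balance $14,938.33
Month 2: opening $14,938.33; interest $389.00 → $15,327.33; payment $3,212.48; balance $12,114.85
Month 3: opening $12,114.85; interest $315.00 → $12,429.85; payment $4,024.20; balance $8,405.65
Month 4: opening $8,405.65; interest $219.00 → $8,624.65; payment $4,835.92; balance $3,788.73
Month 5: opening $3,788.73; interest $99.00 → $3,887.73; payment $3,887.73; balance $0.00
Balance reaches $0.00 in month 5.

5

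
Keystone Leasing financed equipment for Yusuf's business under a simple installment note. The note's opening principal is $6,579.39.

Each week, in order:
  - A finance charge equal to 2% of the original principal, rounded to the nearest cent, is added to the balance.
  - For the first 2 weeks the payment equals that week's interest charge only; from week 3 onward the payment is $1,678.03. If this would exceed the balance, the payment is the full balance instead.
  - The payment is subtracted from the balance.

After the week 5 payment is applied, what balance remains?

$1,940.07

Week 1: $6,579.39 +$131.59 interest = $6,710.98; pay $131.59 → $6,579.39
Week 2: $6,579.39 +$131.59 interest = $6,710.98; pay $131.59 → $6,579.39
Week 3: $6,579.39 +$131.59 interest = $6,710.98; pay $1,678.03 → $5,032.95
Week 4: $5,032.95 +$131.59 interest = $5,164.54; pay $1,678.03 → $3,486.51
Week 5: $3,486.51 +$131.59 interest = $3,618.10; pay $1,678.03 → $1,940.07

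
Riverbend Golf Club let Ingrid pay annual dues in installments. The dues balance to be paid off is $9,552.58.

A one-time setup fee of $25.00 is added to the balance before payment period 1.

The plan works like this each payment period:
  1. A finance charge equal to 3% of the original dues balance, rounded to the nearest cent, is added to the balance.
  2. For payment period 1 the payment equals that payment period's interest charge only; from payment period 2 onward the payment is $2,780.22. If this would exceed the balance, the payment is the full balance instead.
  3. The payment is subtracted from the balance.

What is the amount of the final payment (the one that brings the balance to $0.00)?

Payment period 1: $9,577.58 +$286.58 interest = $9,864.16; pay $286.58 → $9,577.58
Payment period 2: $9,577.58 +$286.58 interest = $9,864.16; pay $2,780.22 → $7,083.94
Payment period 3: $7,083.94 +$286.58 interest = $7,370.52; pay $2,780.22 → $4,590.30
Payment period 4: $4,590.30 +$286.58 interest = $4,876.88; pay $2,780.22 → $2,096.66
Payment period 5: $2,096.66 +$286.58 interest = $2,383.24; pay $2,383.24 → $0.00

$2,383.24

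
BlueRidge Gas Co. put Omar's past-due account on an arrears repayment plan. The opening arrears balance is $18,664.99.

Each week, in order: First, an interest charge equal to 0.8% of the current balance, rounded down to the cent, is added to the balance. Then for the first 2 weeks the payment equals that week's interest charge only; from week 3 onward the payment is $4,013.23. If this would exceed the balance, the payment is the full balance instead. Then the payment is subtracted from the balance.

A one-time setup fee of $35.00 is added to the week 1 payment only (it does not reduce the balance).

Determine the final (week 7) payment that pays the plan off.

$3,047.04

Week 1: opening $18,664.99; interest $149.31 → $18,814.30; payment $149.31 (+ $35.00 fee); balance $18,664.99
Week 2: opening $18,664.99; interest $149.31 → $18,814.30; payment $149.31; balance $18,664.99
Week 3: opening $18,664.99; interest $149.31 → $18,814.30; payment $4,013.23; balance $14,801.07
Week 4: opening $14,801.07; interest $118.40 → $14,919.47; payment $4,013.23; balance $10,906.24
Week 5: opening $10,906.24; interest $87.24 → $10,993.48; payment $4,013.23; balance $6,980.25
Week 6: opening $6,980.25; interest $55.84 → $7,036.09; payment $4,013.23; balance $3,022.86
Week 7: opening $3,022.86; interest $24.18 → $3,047.04; payment $3,047.04; balance $0.00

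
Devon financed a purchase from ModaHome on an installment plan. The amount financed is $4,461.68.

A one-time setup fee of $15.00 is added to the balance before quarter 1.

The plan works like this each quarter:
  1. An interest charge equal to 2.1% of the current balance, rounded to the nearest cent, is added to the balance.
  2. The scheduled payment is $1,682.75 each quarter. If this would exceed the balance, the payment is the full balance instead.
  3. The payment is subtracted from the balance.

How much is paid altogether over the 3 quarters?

# | Opening | Interest | Payment | End bal
1 | $4,476.68 | $94.01 | $1,682.75 | $2,887.94
2 | $2,887.94 | $60.65 | $1,682.75 | $1,265.84
3 | $1,265.84 | $26.58 | $1,292.42 | $0.00
Total paid: $4,657.92

$4,657.92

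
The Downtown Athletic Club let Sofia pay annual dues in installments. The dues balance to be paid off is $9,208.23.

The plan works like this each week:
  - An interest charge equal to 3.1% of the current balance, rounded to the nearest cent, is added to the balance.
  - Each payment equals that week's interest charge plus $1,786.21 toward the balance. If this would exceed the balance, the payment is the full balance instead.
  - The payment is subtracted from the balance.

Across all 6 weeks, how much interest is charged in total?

Week 1: opening $9,208.23; interest $285.46 → $9,493.69; payment $2,071.67; balance $7,422.02
Week 2: opening $7,422.02; interest $230.08 → $7,652.10; payment $2,016.29; balance $5,635.81
Week 3: opening $5,635.81; interest $174.71 → $5,810.52; payment $1,960.92; balance $3,849.60
Week 4: opening $3,849.60; interest $119.34 → $3,968.94; payment $1,905.55; balance $2,063.39
Week 5: opening $2,063.39; interest $63.97 → $2,127.36; payment $1,850.18; balance $277.18
Week 6: opening $277.18; interest $8.59 → $285.77; payment $285.77; balance $0.00
Total interest: $285.46 + $230.08 + $174.71 + $119.34 + $63.97 + $8.59 = $882.15

$882.15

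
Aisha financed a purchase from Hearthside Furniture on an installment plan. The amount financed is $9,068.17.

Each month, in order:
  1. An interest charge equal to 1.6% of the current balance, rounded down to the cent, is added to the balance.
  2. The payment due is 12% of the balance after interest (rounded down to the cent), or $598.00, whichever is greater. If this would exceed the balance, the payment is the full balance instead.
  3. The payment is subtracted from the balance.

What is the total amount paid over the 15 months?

$10,091.93

# | Opening | Interest | Payment | End bal
1 | $9,068.17 | $145.09 | $1,105.59 | $8,107.67
2 | $8,107.67 | $129.72 | $988.48 | $7,248.91
3 | $7,248.91 | $115.98 | $883.78 | $6,481.11
4 | $6,481.11 | $103.69 | $790.17 | $5,794.63
5 | $5,794.63 | $92.71 | $706.48 | $5,180.86
6 | $5,180.86 | $82.89 | $631.65 | $4,632.10
7 | $4,632.10 | $74.11 | $598.00 | $4,108.21
8 | $4,108.21 | $65.73 | $598.00 | $3,575.94
9 | $3,575.94 | $57.21 | $598.00 | $3,035.15
10 | $3,035.15 | $48.56 | $598.00 | $2,485.71
11 | $2,485.71 | $39.77 | $598.00 | $1,927.48
12 | $1,927.48 | $30.83 | $598.00 | $1,360.31
13 | $1,360.31 | $21.76 | $598.00 | $784.07
14 | $784.07 | $12.54 | $598.00 | $198.61
15 | $198.61 | $3.17 | $201.78 | $0.00
Total paid: $10,091.93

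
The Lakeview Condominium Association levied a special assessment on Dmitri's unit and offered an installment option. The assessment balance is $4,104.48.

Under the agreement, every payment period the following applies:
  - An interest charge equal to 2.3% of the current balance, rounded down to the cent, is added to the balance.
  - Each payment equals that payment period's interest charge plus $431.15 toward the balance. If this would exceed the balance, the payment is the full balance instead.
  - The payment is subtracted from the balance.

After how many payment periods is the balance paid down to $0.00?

Payment period 1: opening $4,104.48; interest $94.40 → $4,198.88; payment $525.55; balance $3,673.33
Payment period 2: opening $3,673.33; interest $84.48 → $3,757.81; payment $515.63; balance $3,242.18
Payment period 3: opening $3,242.18; interest $74.57 → $3,316.75; payment $505.72; balance $2,811.03
Payment period 4: opening $2,811.03; interest $64.65 → $2,875.68; payment $495.80; balance $2,379.88
Payment period 5: opening $2,379.88; interest $54.73 → $2,434.61; payment $485.88; balance $1,948.73
Payment period 6: opening $1,948.73; interest $44.82 → $1,993.55; payment $475.97; balance $1,517.58
Payment period 7: opening $1,517.58; interest $34.90 → $1,552.48; payment $466.05; balance $1,086.43
Payment period 8: opening $1,086.43; interest $24.98 → $1,111.41; payment $456.13; balance $655.28
Payment period 9: opening $655.28; interest $15.07 → $670.35; payment $446.22; balance $224.13
Payment period 10: opening $224.13; interest $5.15 → $229.28; payment $229.28; balance $0.00
Balance reaches $0.00 in payment period 10.

10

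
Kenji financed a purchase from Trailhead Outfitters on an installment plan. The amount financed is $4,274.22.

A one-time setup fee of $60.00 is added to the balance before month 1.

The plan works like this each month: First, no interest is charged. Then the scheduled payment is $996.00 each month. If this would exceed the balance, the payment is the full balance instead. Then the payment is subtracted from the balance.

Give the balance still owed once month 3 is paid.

Month 1: $4,334.22 − $996.00 → $3,338.22
Month 2: $3,338.22 − $996.00 → $2,342.22
Month 3: $2,342.22 − $996.00 → $1,346.22

$1,346.22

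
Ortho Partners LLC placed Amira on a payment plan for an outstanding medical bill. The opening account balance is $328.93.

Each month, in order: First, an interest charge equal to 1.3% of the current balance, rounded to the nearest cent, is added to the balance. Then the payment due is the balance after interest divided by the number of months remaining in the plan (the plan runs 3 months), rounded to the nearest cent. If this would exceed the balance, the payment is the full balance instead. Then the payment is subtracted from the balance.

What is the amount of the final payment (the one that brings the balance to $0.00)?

Month 1: $328.93 +$4.28 interest = $333.21; pay $111.07 → $222.14
Month 2: $222.14 +$2.89 interest = $225.03; pay $112.52 → $112.51
Month 3: $112.51 +$1.46 interest = $113.97; pay $113.97 → $0.00

$113.97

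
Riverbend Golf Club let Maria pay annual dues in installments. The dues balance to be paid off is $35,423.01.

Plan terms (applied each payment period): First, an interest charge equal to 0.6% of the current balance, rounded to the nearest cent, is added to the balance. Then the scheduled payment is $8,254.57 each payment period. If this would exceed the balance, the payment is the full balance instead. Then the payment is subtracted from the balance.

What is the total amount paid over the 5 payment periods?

# | Opening | Interest | Payment | End bal
1 | $35,423.01 | $212.54 | $8,254.57 | $27,380.98
2 | $27,380.98 | $164.29 | $8,254.57 | $19,290.70
3 | $19,290.70 | $115.74 | $8,254.57 | $11,151.87
4 | $11,151.87 | $66.91 | $8,254.57 | $2,964.21
5 | $2,964.21 | $17.79 | $2,982.00 | $0.00
Total paid: $36,000.28

$36,000.28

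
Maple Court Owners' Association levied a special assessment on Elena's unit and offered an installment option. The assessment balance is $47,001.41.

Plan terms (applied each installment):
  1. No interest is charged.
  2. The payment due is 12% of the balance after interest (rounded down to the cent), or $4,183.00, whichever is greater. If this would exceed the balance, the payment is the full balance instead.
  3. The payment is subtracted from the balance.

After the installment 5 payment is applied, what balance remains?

$23,664.16

Installment 1: opening $47,001.41; payment $5,640.16; balance $41,361.25
Installment 2: opening $41,361.25; payment $4,963.35; balance $36,397.90
Installment 3: opening $36,397.90; payment $4,367.74; balance $32,030.16
Installment 4: opening $32,030.16; payment $4,183.00; balance $27,847.16
Installment 5: opening $27,847.16; payment $4,183.00; balance $23,664.16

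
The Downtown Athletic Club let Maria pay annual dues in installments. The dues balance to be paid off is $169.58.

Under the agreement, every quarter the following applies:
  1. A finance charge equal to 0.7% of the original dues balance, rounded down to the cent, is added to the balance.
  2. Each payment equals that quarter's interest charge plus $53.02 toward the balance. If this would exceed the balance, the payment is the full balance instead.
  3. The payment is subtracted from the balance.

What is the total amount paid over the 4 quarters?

$174.30

Quarter 1: $169.58 +$1.18 interest = $170.76; pay $54.20 → $116.56
Quarter 2: $116.56 +$1.18 interest = $117.74; pay $54.20 → $63.54
Quarter 3: $63.54 +$1.18 interest = $64.72; pay $54.20 → $10.52
Quarter 4: $10.52 +$1.18 interest = $11.70; pay $11.70 → $0.00
Total paid: $174.30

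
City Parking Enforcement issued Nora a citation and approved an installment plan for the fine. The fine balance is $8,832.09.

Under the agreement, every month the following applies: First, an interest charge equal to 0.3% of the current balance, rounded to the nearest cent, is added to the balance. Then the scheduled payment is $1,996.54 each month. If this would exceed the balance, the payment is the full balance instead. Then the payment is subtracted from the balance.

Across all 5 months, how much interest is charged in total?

# | Opening | Interest | Payment | End bal
1 | $8,832.09 | $26.50 | $1,996.54 | $6,862.05
2 | $6,862.05 | $20.59 | $1,996.54 | $4,886.10
3 | $4,886.10 | $14.66 | $1,996.54 | $2,904.22
4 | $2,904.22 | $8.71 | $1,996.54 | $916.39
5 | $916.39 | $2.75 | $919.14 | $0.00
Total interest: $26.50 + $20.59 + $14.66 + $8.71 + $2.75 = $73.21

$73.21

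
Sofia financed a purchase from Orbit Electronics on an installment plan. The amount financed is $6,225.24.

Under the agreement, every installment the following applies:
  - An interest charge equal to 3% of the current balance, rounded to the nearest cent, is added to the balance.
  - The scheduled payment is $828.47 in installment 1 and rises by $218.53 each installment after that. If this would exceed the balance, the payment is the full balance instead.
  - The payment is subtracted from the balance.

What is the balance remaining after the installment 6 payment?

Installment 1: $6,225.24 +$186.76 interest = $6,412.00; pay $828.47 → $5,583.53
Installment 2: $5,583.53 +$167.51 interest = $5,751.04; pay $1,047.00 → $4,704.04
Installment 3: $4,704.04 +$141.12 interest = $4,845.16; pay $1,265.53 → $3,579.63
Installment 4: $3,579.63 +$107.39 interest = $3,687.02; pay $1,484.06 → $2,202.96
Installment 5: $2,202.96 +$66.09 interest = $2,269.05; pay $1,702.59 → $566.46
Installment 6: $566.46 +$16.99 interest = $583.45; pay $583.45 → $0.00

$0.00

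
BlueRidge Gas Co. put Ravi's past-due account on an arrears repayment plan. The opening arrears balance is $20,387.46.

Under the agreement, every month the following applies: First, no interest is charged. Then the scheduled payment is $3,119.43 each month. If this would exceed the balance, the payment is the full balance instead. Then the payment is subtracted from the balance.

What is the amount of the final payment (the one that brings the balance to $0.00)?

Month 1: $20,387.46 − $3,119.43 → $17,268.03
Month 2: $17,268.03 − $3,119.43 → $14,148.60
Month 3: $14,148.60 − $3,119.43 → $11,029.17
Month 4: $11,029.17 − $3,119.43 → $7,909.74
Month 5: $7,909.74 − $3,119.43 → $4,790.31
Month 6: $4,790.31 − $3,119.43 → $1,670.88
Month 7: $1,670.88 − $1,670.88 → $0.00

$1,670.88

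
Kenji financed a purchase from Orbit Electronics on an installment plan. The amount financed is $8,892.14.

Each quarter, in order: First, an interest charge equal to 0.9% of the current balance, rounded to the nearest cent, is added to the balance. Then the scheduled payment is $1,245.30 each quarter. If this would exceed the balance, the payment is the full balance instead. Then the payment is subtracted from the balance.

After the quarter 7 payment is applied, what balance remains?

# | Opening | Interest | Payment | End bal
1 | $8,892.14 | $80.03 | $1,245.30 | $7,726.87
2 | $7,726.87 | $69.54 | $1,245.30 | $6,551.11
3 | $6,551.11 | $58.96 | $1,245.30 | $5,364.77
4 | $5,364.77 | $48.28 | $1,245.30 | $4,167.75
5 | $4,167.75 | $37.51 | $1,245.30 | $2,959.96
6 | $2,959.96 | $26.64 | $1,245.30 | $1,741.30
7 | $1,741.30 | $15.67 | $1,245.30 | $511.67

$511.67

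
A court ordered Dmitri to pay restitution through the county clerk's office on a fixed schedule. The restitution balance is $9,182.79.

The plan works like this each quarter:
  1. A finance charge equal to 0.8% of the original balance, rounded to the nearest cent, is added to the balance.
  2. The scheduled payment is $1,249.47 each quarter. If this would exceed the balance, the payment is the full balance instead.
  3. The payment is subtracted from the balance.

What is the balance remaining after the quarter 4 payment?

$4,478.75

Quarter 1: opening $9,182.79; interest $73.46 → $9,256.25; payment $1,249.47; balance $8,006.78
Quarter 2: opening $8,006.78; interest $73.46 → $8,080.24; payment $1,249.47; balance $6,830.77
Quarter 3: opening $6,830.77; interest $73.46 → $6,904.23; payment $1,249.47; balance $5,654.76
Quarter 4: opening $5,654.76; interest $73.46 → $5,728.22; payment $1,249.47; balance $4,478.75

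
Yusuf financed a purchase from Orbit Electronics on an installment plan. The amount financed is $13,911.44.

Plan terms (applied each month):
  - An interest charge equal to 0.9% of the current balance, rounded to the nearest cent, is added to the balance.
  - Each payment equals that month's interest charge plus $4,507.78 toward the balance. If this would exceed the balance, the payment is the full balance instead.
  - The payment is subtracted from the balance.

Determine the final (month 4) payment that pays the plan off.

Month 1: $13,911.44 +$125.20 interest = $14,036.64; pay $4,632.98 → $9,403.66
Month 2: $9,403.66 +$84.63 interest = $9,488.29; pay $4,592.41 → $4,895.88
Month 3: $4,895.88 +$44.06 interest = $4,939.94; pay $4,551.84 → $388.10
Month 4: $388.10 +$3.49 interest = $391.59; pay $391.59 → $0.00

$391.59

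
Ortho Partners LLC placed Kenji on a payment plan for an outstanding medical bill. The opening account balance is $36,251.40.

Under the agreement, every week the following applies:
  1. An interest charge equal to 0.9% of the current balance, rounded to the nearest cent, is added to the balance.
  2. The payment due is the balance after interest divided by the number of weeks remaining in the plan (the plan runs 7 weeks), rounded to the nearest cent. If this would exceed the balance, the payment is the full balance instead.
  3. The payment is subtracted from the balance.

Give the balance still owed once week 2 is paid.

$26,362.04

Week 1: $36,251.40 +$326.26 interest = $36,577.66; pay $5,225.38 → $31,352.28
Week 2: $31,352.28 +$282.17 interest = $31,634.45; pay $5,272.41 → $26,362.04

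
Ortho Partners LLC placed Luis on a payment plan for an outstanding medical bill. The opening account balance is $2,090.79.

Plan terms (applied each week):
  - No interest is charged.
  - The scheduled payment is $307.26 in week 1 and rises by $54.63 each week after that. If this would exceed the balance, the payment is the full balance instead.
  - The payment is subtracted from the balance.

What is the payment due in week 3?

Week 1: $2,090.79 − $307.26 → $1,783.53
Week 2: $1,783.53 − $361.89 → $1,421.64
Week 3: $1,421.64 − $416.52 → $1,005.12

$416.52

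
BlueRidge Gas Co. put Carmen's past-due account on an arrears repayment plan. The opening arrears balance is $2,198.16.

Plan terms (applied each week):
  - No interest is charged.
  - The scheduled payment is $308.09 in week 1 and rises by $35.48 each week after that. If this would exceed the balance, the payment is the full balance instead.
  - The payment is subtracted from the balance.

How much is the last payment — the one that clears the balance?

$302.91

# | Opening | Payment | End bal
1 | $2,198.16 | $308.09 | $1,890.07
2 | $1,890.07 | $343.57 | $1,546.50
3 | $1,546.50 | $379.05 | $1,167.45
4 | $1,167.45 | $414.53 | $752.92
5 | $752.92 | $450.01 | $302.91
6 | $302.91 | $302.91 | $0.00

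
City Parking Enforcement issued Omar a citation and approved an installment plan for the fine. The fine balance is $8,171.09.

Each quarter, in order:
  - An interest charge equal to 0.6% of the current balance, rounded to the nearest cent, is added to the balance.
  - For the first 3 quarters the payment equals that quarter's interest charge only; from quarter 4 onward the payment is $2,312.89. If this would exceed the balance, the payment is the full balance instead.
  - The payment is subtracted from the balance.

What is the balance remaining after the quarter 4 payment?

Quarter 1: $8,171.09 +$49.03 interest = $8,220.12; pay $49.03 → $8,171.09
Quarter 2: $8,171.09 +$49.03 interest = $8,220.12; pay $49.03 → $8,171.09
Quarter 3: $8,171.09 +$49.03 interest = $8,220.12; pay $49.03 → $8,171.09
Quarter 4: $8,171.09 +$49.03 interest = $8,220.12; pay $2,312.89 → $5,907.23

$5,907.23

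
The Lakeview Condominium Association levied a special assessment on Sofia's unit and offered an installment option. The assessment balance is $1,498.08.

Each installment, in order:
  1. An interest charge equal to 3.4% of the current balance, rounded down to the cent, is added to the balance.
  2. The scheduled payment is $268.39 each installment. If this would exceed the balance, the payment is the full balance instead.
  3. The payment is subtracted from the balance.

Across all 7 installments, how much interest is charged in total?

$192.14

# | Opening | Interest | Payment | End bal
1 | $1,498.08 | $50.93 | $268.39 | $1,280.62
2 | $1,280.62 | $43.54 | $268.39 | $1,055.77
3 | $1,055.77 | $35.89 | $268.39 | $823.27
4 | $823.27 | $27.99 | $268.39 | $582.87
5 | $582.87 | $19.81 | $268.39 | $334.29
6 | $334.29 | $11.36 | $268.39 | $77.26
7 | $77.26 | $2.62 | $79.88 | $0.00
Total interest: $50.93 + $43.54 + $35.89 + $27.99 + $19.81 + $11.36 + $2.62 = $192.14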